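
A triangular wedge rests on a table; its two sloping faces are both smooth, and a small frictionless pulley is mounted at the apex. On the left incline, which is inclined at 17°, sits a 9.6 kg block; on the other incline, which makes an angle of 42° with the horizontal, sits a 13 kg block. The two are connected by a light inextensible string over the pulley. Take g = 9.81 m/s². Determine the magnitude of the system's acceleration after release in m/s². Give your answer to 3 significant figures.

2.56 m/s²

Resolve each weight along its own incline: the 9.6 kg mass has component 9.6 × 9.81 × sin 17° = 27.534 N down its slope, and the 13 kg mass has 13 × 9.81 × sin 42° = 85.334 N down its slope.
The 13 kg side's 85.334 N exceeds the other side's 27.534 N, so that mass slides down and the 9.6 kg mass slides up. Taking that direction as positive, Newton's second law for the whole system gives 85.334 − 27.534 = (9.6 + 13) a, so a = 57.800 / 22.6 = 2.5575 m/s².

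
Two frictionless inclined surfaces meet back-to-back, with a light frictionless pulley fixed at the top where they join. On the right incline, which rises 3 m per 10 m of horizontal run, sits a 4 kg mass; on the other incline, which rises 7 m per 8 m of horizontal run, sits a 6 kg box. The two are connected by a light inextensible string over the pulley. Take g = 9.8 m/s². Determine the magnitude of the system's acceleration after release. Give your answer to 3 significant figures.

Resolve each weight along its own incline: the 4 kg mass has component 4 × 9.8 × sin 16.70° = 11.264 N down its slope, and the 6 kg mass has 6 × 9.8 × sin 41.19° = 38.720 N down its slope.
The 6 kg side's 38.720 N exceeds the other side's 11.264 N, so that mass slides down and the 4 kg mass slides up. Taking that direction as positive, Newton's second law for the whole system gives 38.720 − 11.264 = (4 + 6) a, so a = 27.456 / 10 = 2.7456 m/s².

2.75 m/s²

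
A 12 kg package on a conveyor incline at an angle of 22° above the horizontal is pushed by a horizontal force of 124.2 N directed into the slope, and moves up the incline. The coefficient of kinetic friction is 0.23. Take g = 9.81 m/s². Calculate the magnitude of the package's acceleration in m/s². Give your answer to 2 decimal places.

The horizontal push has components F cos 22° = 124.2 × 0.9272 = 115.158 N up the incline and F sin 22° = 124.2 × 0.3746 = 46.525 N pressing into the surface.
The normal force is therefore N = mg cos 22° + F sin 22° = 109.150 + 46.525 = 155.675 N, and kinetic friction down the slope is μN = 0.23 × 155.675 = 35.805 N.
Along the incline: F cos 22° − mg sin 22° − μN = ma, so 115.158 − 44.098 − 35.805 = 12 a, giving a = 2.9379 m/s².

2.94 m/s²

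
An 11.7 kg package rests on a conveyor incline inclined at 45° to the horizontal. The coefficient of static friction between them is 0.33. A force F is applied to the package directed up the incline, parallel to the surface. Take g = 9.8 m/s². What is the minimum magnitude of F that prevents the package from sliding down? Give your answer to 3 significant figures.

The normal force is N = mg cos 45° = 81.077 N. With F at its minimum the package is on the verge of sliding down, so static friction is at its maximum μ_s N = 0.33 × 81.077 = 26.755 N and acts up the slope.
Equilibrium along the incline: F + μ_s N = mg sin 45°, so F = 81.077 − 26.755 = 54.322 N.

54.3 N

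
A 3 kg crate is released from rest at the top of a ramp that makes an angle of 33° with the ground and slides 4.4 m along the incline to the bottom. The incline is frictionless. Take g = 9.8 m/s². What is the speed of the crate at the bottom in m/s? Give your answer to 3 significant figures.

6.85 m/s

The weight component along the incline is mg sin 33° = 16.012 N and the normal force is N = mg cos 33° = 24.657 N.
With no friction, a = g sin 33° = 5.3375 m/s².
Starting from rest over a distance of 4.4 m, v² = 2aL = 2 × 5.3375 × 4.4 = 46.9700, so v = 6.8535 m/s.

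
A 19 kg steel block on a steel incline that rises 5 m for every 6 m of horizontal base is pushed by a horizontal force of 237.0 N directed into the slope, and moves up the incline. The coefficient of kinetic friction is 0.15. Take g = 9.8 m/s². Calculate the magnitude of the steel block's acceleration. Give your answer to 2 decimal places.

0.98 m/s²

The horizontal push has components F cos 39.81° = 237.0 × 0.7682 = 182.063 N up the incline and F sin 39.81° = 237.0 × 0.6402 = 151.727 N pressing into the surface.
The normal force is therefore N = mg cos 39.81° + F sin 39.81° = 143.039 + 151.727 = 294.766 N, and kinetic friction down the slope is μN = 0.15 × 294.766 = 44.215 N.
Along the incline: F cos 39.81° − mg sin 39.81° − μN = ma, so 182.063 − 119.205 − 44.215 = 19 a, giving a = 0.9812 m/s².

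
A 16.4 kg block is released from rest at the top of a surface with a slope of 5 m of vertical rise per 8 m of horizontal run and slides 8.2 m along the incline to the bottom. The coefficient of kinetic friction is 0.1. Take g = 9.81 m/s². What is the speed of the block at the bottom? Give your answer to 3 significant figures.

The weight component along the incline is mg sin 32.01° = 85.268 N and the normal force is N = mg cos 32.01° = 136.429 N.
Friction up the slope is f = μN = 0.1 × 136.429 = 13.643 N, so the net downslope force is 85.268 − 13.643 = 71.625 N and a = 71.625 / 16.4 = 4.3674 m/s².
Starting from rest over a distance of 8.2 m, v² = 2aL = 2 × 4.3674 × 8.2 = 71.6254, so v = 8.4632 m/s.

8.46 m/s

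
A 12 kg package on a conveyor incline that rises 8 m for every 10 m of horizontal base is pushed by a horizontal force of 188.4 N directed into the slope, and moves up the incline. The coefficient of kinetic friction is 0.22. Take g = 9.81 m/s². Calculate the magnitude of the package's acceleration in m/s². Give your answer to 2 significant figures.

The horizontal push has components F cos 38.66° = 188.4 × 0.7809 = 147.122 N up the incline and F sin 38.66° = 188.4 × 0.6247 = 117.693 N pressing into the surface.
The normal force is therefore N = mg cos 38.66° + F sin 38.66° = 91.928 + 117.693 = 209.621 N, and kinetic friction down the slope is μN = 0.22 × 209.621 = 46.117 N.
Along the incline: F cos 38.66° − mg sin 38.66° − μN = ma, so 147.122 − 73.540 − 46.117 = 12 a, giving a = 2.2888 m/s².

2.3 m/s²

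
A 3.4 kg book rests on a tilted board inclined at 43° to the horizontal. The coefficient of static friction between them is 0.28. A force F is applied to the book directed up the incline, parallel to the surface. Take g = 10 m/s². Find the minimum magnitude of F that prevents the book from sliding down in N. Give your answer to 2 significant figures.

16 N

The normal force is N = mg cos 43° = 24.866 N. With F at its minimum the book is on the verge of sliding down, so static friction is at its maximum μ_s N = 0.28 × 24.866 = 6.962 N and acts up the slope.
Equilibrium along the incline: F + μ_s N = mg sin 43°, so F = 23.188 − 6.962 = 16.226 N.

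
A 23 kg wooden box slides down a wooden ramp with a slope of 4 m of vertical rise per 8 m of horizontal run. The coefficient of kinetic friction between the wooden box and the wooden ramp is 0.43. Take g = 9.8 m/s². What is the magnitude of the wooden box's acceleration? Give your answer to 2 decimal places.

0.61 m/s²

Resolving the weight along the incline: the component pulling the wooden box down the slope is mg sin 26.57° = 23 × 9.8 × 0.4472 = 100.799 N, and the normal force is N = mg cos 26.57° = 23 × 9.8 × 0.8944 = 201.598 N.
Kinetic friction acts up the slope with magnitude f = μN = 0.43 × 201.598 = 86.687 N.
Net force along the incline is 100.799 − 86.687 = 14.112 N, so a = 14.112 / 23 = 0.6136 m/s².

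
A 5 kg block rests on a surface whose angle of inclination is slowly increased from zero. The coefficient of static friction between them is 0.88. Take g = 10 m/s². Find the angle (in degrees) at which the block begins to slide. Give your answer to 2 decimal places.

At the threshold of sliding, static friction is at its maximum μ_s N and exactly balances the weight component along the incline: mg sin θ = μ_s mg cos θ.
Hence tan θ = μ_s = 0.88, so θ = arctan(0.88) = 41.3478°.

41.35°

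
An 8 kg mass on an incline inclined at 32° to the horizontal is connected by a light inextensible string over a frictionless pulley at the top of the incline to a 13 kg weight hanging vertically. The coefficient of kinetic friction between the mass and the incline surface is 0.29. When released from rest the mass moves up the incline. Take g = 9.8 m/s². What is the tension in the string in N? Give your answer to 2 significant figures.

86 N

For the mass on the incline: the weight component along the slope is m₁g sin 32° = 8 × 9.8 × 0.5299 = 41.544 N and the normal force is N = m₁g cos 32° = 66.487 N.
Kinetic friction opposes the mass's motion up the incline: f = μN = 0.29 × 66.487 = 19.281 N acting down the slope.
Newton's second law for the mass (up-slope positive): T − 41.544 − 19.281 = 8 a. For the hanging weight (downward positive): 13 × 9.8 − T = 13 a.
Adding the two equations eliminates T: 66.575 = 21 a, so a = 3.1702 m/s².
Then from the hanging weight's equation, T = 13 × (9.8 − 3.1702) = 86.187 N.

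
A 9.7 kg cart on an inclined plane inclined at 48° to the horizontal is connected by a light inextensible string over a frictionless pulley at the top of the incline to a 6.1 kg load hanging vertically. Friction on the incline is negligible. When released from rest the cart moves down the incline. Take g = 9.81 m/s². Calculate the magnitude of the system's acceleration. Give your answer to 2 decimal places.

For the cart on the incline: the weight component along the slope is m₁g sin 48° = 9.7 × 9.81 × 0.7431 = 70.711 N and the normal force is N = m₁g cos 48° = 63.672 N.
Newton's second law for the cart (down-slope positive): 70.711 − T = 9.7 a. For the hanging load (upward positive): T − 6.1 × 9.81 = 6.1 a.
Adding the two equations eliminates T: 10.870 = 15.8 a, so a = 0.6880 m/s².

0.69 m/s²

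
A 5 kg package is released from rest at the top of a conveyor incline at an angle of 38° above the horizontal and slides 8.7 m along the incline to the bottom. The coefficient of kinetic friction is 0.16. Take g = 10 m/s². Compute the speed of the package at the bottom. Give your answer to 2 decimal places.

9.23 m/s

The weight component along the incline is mg sin 38° = 30.783 N and the normal force is N = mg cos 38° = 39.401 N.
Friction up the slope is f = μN = 0.16 × 39.401 = 6.304 N, so the net downslope force is 30.783 − 6.304 = 24.479 N and a = 24.479 / 5 = 4.8958 m/s².
Starting from rest over a distance of 8.7 m, v² = 2aL = 2 × 4.8958 × 8.7 = 85.1869, so v = 9.2297 m/s.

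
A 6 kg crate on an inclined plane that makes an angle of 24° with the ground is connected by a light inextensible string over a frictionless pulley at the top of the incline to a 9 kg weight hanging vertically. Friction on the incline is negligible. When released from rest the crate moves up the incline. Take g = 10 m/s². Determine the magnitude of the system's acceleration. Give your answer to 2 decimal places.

4.37 m/s²

For the crate on the incline: the weight component along the slope is m₁g sin 24° = 6 × 10 × 0.4067 = 24.402 N and the normal force is N = m₁g cos 24° = 54.813 N.
Newton's second law for the crate (up-slope positive): T − 24.402 = 6 a. For the hanging weight (downward positive): 9 × 10 − T = 9 a.
Adding the two equations eliminates T: 65.598 = 15 a, so a = 4.3732 m/s².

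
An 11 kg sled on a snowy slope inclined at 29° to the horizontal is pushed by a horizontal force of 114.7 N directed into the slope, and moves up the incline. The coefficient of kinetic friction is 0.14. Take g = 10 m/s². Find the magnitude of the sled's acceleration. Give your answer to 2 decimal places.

2.34 m/s²

The horizontal push has components F cos 29° = 114.7 × 0.8746 = 100.317 N up the incline and F sin 29° = 114.7 × 0.4848 = 55.607 N pressing into the surface.
The normal force is therefore N = mg cos 29° + F sin 29° = 96.206 + 55.607 = 151.813 N, and kinetic friction down the slope is μN = 0.14 × 151.813 = 21.254 N.
Along the incline: F cos 29° − mg sin 29° − μN = ma, so 100.317 − 53.328 − 21.254 = 11 a, giving a = 2.3395 m/s².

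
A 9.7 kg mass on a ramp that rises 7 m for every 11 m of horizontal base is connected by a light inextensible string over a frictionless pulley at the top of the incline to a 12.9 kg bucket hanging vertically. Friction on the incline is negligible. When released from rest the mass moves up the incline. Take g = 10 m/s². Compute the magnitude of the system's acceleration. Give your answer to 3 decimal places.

3.404 m/s²

For the mass on the incline: the weight component along the slope is m₁g sin 32.47° = 9.7 × 10 × 0.5369 = 52.079 N and the normal force is N = m₁g cos 32.47° = 81.835 N.
Newton's second law for the mass (up-slope positive): T − 52.079 = 9.7 a. For the hanging bucket (downward positive): 12.9 × 10 − T = 12.9 a.
Adding the two equations eliminates T: 76.921 = 22.6 a, so a = 3.4036 m/s².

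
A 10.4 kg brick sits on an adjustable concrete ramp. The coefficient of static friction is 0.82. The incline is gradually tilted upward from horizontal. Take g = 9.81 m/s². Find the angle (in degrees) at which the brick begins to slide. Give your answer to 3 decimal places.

39.352°

At the threshold of sliding, static friction is at its maximum μ_s N and exactly balances the weight component along the incline: mg sin θ = μ_s mg cos θ.
Hence tan θ = μ_s = 0.82, so θ = arctan(0.82) = 39.3518°.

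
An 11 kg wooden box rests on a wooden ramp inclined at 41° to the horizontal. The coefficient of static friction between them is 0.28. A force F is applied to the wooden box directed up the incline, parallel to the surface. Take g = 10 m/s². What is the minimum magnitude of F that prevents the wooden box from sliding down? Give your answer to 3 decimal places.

48.921 N

The normal force is N = mg cos 41° = 83.018 N. With F at its minimum the wooden box is on the verge of sliding down, so static friction is at its maximum μ_s N = 0.28 × 83.018 = 23.245 N and acts up the slope.
Equilibrium along the incline: F + μ_s N = mg sin 41°, so F = 72.166 − 23.245 = 48.921 N.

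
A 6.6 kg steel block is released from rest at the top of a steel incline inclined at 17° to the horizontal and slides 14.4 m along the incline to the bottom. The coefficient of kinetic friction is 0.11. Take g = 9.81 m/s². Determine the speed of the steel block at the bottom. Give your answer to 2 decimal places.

The weight component along the incline is mg sin 17° = 18.930 N and the normal force is N = mg cos 17° = 61.917 N.
Friction up the slope is f = μN = 0.11 × 61.917 = 6.811 N, so the net downslope force is 18.930 − 6.811 = 12.119 N and a = 12.119 / 6.6 = 1.8362 m/s².
Starting from rest over a distance of 14.4 m, v² = 2aL = 2 × 1.8362 × 14.4 = 52.8826, so v = 7.2720 m/s.

7.27 m/s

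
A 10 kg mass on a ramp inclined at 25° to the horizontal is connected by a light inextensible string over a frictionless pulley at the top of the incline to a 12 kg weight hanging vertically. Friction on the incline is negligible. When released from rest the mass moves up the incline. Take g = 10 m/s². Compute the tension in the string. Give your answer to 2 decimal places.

For the mass on the incline: the weight component along the slope is m₁g sin 25° = 10 × 10 × 0.4226 = 42.260 N and the normal force is N = m₁g cos 25° = 90.631 N.
Newton's second law for the mass (up-slope positive): T − 42.260 = 10 a. For the hanging weight (downward positive): 12 × 10 − T = 12 a.
Adding the two equations eliminates T: 77.740 = 22 a, so a = 3.5336 m/s².
Then from the hanging weight's equation, T = 12 × (10 − 3.5336) = 77.597 N.

77.60 N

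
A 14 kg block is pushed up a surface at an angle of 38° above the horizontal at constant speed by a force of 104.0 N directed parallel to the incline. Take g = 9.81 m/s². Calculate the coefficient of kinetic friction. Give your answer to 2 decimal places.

At constant speed ΣF = 0 along the incline. The applied 104.0 N acts up the slope; the weight component mg sin 38° = 84.555 N and kinetic friction μN both act down the slope.
So 104.0 = 84.555 + μ × 108.225, giving μ = (104.0 − 84.555) / 108.225 = 0.1797.

0.18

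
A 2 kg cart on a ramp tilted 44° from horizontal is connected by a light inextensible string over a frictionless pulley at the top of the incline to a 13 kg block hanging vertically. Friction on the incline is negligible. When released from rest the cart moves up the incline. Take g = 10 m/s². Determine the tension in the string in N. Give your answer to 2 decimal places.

29.37 N

For the cart on the incline: the weight component along the slope is m₁g sin 44° = 2 × 10 × 0.6947 = 13.894 N and the normal force is N = m₁g cos 44° = 14.387 N.
Newton's second law for the cart (up-slope positive): T − 13.894 = 2 a. For the hanging block (downward positive): 13 × 10 − T = 13 a.
Adding the two equations eliminates T: 116.106 = 15 a, so a = 7.7404 m/s².
Then from the hanging block's equation, T = 13 × (10 − 7.7404) = 29.375 N.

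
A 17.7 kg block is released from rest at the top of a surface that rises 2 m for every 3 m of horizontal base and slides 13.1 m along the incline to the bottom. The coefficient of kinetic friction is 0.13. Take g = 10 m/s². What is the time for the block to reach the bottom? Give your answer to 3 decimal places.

2.422 s

The weight component along the incline is mg sin 33.69° = 98.182 N and the normal force is N = mg cos 33.69° = 147.273 N.
Friction up the slope is f = μN = 0.13 × 147.273 = 19.145 N, so the net downslope force is 98.182 − 19.145 = 79.037 N and a = 79.037 / 17.7 = 4.4654 m/s².
Starting from rest, L = ½at², so t = √(2L/a) = √(2 × 13.1 / 4.4654) = 2.4223 s.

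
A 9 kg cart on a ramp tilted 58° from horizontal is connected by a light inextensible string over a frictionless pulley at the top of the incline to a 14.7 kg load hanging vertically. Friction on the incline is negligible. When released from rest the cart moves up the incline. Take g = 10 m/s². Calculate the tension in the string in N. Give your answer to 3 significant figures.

103 N

For the cart on the incline: the weight component along the slope is m₁g sin 58° = 9 × 10 × 0.8480 = 76.320 N and the normal force is N = m₁g cos 58° = 47.693 N.
Newton's second law for the cart (up-slope positive): T − 76.320 = 9 a. For the hanging load (downward positive): 14.7 × 10 − T = 14.7 a.
Adding the two equations eliminates T: 70.680 = 23.7 a, so a = 2.9823 m/s².
Then from the hanging load's equation, T = 14.7 × (10 − 2.9823) = 103.160 N.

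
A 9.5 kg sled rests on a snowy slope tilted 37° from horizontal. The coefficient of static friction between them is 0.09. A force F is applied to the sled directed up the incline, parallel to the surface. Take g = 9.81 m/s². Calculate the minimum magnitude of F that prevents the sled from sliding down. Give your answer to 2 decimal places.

49.39 N

The normal force is N = mg cos 37° = 74.429 N. With F at its minimum the sled is on the verge of sliding down, so static friction is at its maximum μ_s N = 0.09 × 74.429 = 6.699 N and acts up the slope.
Equilibrium along the incline: F + μ_s N = mg sin 37°, so F = 56.086 − 6.699 = 49.387 N.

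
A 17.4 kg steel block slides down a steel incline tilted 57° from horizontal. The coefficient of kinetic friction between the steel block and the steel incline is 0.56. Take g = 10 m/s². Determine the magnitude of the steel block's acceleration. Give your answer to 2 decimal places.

Resolving the weight along the incline: the component pulling the steel block down the slope is mg sin 57° = 17.4 × 10 × 0.8387 = 145.934 N, and the normal force is N = mg cos 57° = 17.4 × 10 × 0.5446 = 94.760 N.
Kinetic friction acts up the slope with magnitude f = μN = 0.56 × 94.760 = 53.066 N.
Net force along the incline is 145.934 − 53.066 = 92.868 N, so a = 92.868 / 17.4 = 5.3372 m/s².

5.34 m/s²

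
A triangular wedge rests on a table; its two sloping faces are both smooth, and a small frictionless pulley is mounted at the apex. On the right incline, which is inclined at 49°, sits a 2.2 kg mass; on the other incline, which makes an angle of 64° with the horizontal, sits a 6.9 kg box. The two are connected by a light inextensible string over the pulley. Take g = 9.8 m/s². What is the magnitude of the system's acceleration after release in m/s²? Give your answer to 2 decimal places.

4.89 m/s²

Resolve each weight along its own incline: the 2.2 kg mass has component 2.2 × 9.8 × sin 49° = 16.272 N down its slope, and the 6.9 kg mass has 6.9 × 9.8 × sin 64° = 60.776 N down its slope.
The 6.9 kg side's 60.776 N exceeds the other side's 16.272 N, so that mass slides down and the 2.2 kg mass slides up. Taking that direction as positive, Newton's second law for the whole system gives 60.776 − 16.272 = (2.2 + 6.9) a, so a = 44.504 / 9.1 = 4.8905 m/s².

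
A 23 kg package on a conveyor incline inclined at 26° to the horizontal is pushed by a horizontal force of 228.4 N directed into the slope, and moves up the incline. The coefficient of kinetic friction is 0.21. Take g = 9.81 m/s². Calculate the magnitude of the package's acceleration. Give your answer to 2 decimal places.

The horizontal push has components F cos 26° = 228.4 × 0.8988 = 205.286 N up the incline and F sin 26° = 228.4 × 0.4384 = 100.131 N pressing into the surface.
The normal force is therefore N = mg cos 26° + F sin 26° = 202.796 + 100.131 = 302.927 N, and kinetic friction down the slope is μN = 0.21 × 302.927 = 63.615 N.
Along the incline: F cos 26° − mg sin 26° − μN = ma, so 205.286 − 98.916 − 63.615 = 23 a, giving a = 1.8589 m/s².

1.86 m/s²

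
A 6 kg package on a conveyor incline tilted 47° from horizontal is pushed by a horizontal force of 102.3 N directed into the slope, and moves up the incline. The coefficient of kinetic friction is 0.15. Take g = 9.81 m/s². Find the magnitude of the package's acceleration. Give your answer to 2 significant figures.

1.6 m/s²

The horizontal push has components F cos 47° = 102.3 × 0.6820 = 69.769 N up the incline and F sin 47° = 102.3 × 0.7314 = 74.822 N pressing into the surface.
The normal force is therefore N = mg cos 47° + F sin 47° = 40.143 + 74.822 = 114.965 N, and kinetic friction down the slope is μN = 0.15 × 114.965 = 17.245 N.
Along the incline: F cos 47° − mg sin 47° − μN = ma, so 69.769 − 43.050 − 17.245 = 6 a, giving a = 1.5790 m/s².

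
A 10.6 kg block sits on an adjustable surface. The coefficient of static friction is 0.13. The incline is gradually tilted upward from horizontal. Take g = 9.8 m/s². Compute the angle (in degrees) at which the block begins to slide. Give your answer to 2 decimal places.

7.41°

At the threshold of sliding, static friction is at its maximum μ_s N and exactly balances the weight component along the incline: mg sin θ = μ_s mg cos θ.
Hence tan θ = μ_s = 0.13, so θ = arctan(0.13) = 7.4069°.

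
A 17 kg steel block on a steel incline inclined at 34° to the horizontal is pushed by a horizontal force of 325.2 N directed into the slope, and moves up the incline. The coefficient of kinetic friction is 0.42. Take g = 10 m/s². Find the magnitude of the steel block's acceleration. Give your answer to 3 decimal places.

2.292 m/s²

The horizontal push has components F cos 34° = 325.2 × 0.8290 = 269.591 N up the incline and F sin 34° = 325.2 × 0.5592 = 181.852 N pressing into the surface.
The normal force is therefore N = mg cos 34° + F sin 34° = 140.930 + 181.852 = 322.782 N, and kinetic friction down the slope is μN = 0.42 × 322.782 = 135.568 N.
Along the incline: F cos 34° − mg sin 34° − μN = ma, so 269.591 − 95.064 − 135.568 = 17 a, giving a = 2.2917 m/s².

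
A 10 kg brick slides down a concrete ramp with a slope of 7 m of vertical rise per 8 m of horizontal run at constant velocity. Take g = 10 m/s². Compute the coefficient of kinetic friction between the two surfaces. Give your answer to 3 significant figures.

At constant velocity the net force along the incline is zero: mg sin 41.19° = μ mg cos 41.19°.
So μ = tan 41.19° = 0.6585 / 0.7526 = 0.8750.

0.875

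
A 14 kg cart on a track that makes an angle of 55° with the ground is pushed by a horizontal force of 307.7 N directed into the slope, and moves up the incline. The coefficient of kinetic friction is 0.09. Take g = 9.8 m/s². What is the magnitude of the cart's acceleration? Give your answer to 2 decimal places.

The horizontal push has components F cos 55° = 307.7 × 0.5736 = 176.497 N up the incline and F sin 55° = 307.7 × 0.8192 = 252.068 N pressing into the surface.
The normal force is therefore N = mg cos 55° + F sin 55° = 78.698 + 252.068 = 330.766 N, and kinetic friction down the slope is μN = 0.09 × 330.766 = 29.769 N.
Along the incline: F cos 55° − mg sin 55° − μN = ma, so 176.497 − 112.394 − 29.769 = 14 a, giving a = 2.4524 m/s².

2.45 m/s²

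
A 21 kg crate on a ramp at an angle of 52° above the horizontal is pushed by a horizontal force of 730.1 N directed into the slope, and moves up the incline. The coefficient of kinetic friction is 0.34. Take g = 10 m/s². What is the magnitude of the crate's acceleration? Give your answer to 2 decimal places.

2.12 m/s²

The horizontal push has components F cos 52° = 730.1 × 0.6157 = 449.523 N up the incline and F sin 52° = 730.1 × 0.7880 = 575.319 N pressing into the surface.
The normal force is therefore N = mg cos 52° + F sin 52° = 129.297 + 575.319 = 704.616 N, and kinetic friction down the slope is μN = 0.34 × 704.616 = 239.569 N.
Along the incline: F cos 52° − mg sin 52° − μN = ma, so 449.523 − 165.480 − 239.569 = 21 a, giving a = 2.1178 m/s².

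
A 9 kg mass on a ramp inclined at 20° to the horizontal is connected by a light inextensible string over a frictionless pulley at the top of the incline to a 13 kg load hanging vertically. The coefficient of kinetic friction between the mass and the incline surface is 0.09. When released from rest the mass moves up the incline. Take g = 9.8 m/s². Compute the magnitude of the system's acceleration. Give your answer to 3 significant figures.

For the mass on the incline: the weight component along the slope is m₁g sin 20° = 9 × 9.8 × 0.3420 = 30.164 N and the normal force is N = m₁g cos 20° = 82.881 N.
Kinetic friction opposes the mass's motion up the incline: f = μN = 0.09 × 82.881 = 7.459 N acting down the slope.
Newton's second law for the mass (up-slope positive): T − 30.164 − 7.459 = 9 a. For the hanging load (downward positive): 13 × 9.8 − T = 13 a.
Adding the two equations eliminates T: 89.777 = 22 a, so a = 4.0808 m/s².

4.08 m/s²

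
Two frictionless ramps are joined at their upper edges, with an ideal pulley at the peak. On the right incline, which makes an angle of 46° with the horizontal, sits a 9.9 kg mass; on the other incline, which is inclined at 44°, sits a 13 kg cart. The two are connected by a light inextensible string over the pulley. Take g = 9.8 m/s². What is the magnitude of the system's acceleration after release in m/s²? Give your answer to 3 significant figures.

0.817 m/s²

Resolve each weight along its own incline: the 9.9 kg mass has component 9.9 × 9.8 × sin 46° = 69.790 N down its slope, and the 13 kg mass has 13 × 9.8 × sin 44° = 88.499 N down its slope.
The 13 kg side's 88.499 N exceeds the other side's 69.790 N, so that mass slides down and the 9.9 kg mass slides up. Taking that direction as positive, Newton's second law for the whole system gives 88.499 − 69.790 = (9.9 + 13) a, so a = 18.709 / 22.9 = 0.8170 m/s².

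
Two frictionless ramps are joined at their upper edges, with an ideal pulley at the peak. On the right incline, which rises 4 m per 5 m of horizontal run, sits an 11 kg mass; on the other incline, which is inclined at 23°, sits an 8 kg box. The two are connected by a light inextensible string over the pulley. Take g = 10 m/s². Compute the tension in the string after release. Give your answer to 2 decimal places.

47.03 N

Resolve each weight along its own incline: the 11 kg mass has component 11 × 10 × sin 38.66° = 68.716 N down its slope, and the 8 kg mass has 8 × 10 × sin 23° = 31.258 N down its slope.
The 11 kg side's 68.716 N exceeds the other side's 31.258 N, so that mass slides down and the 8 kg mass slides up. Taking that direction as positive, Newton's second law for the whole system gives 68.716 − 31.258 = (11 + 8) a, so a = 37.458 / 19 = 1.9715 m/s².
For the 8 kg mass (up-slope positive): T − 31.258 = 8 × 1.9715, so T = 47.030 N.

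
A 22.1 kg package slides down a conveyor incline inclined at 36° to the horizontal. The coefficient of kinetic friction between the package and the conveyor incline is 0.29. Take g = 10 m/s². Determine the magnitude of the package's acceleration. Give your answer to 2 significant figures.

Resolving the weight along the incline: the component pulling the package down the slope is mg sin 36° = 22.1 × 10 × 0.5878 = 129.904 N, and the normal force is N = mg cos 36° = 22.1 × 10 × 0.8090 = 178.789 N.
Kinetic friction acts up the slope with magnitude f = μN = 0.29 × 178.789 = 51.849 N.
Net force along the incline is 129.904 − 51.849 = 78.055 N, so a = 78.055 / 22.1 = 3.5319 m/s².

3.5 m/s²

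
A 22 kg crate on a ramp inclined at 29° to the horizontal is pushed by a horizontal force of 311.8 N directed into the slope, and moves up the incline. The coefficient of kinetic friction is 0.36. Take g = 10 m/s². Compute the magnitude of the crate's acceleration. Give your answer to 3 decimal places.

The horizontal push has components F cos 29° = 311.8 × 0.8746 = 272.700 N up the incline and F sin 29° = 311.8 × 0.4848 = 151.161 N pressing into the surface.
The normal force is therefore N = mg cos 29° + F sin 29° = 192.412 + 151.161 = 343.573 N, and kinetic friction down the slope is μN = 0.36 × 343.573 = 123.686 N.
Along the incline: F cos 29° − mg sin 29° − μN = ma, so 272.700 − 106.656 − 123.686 = 22 a, giving a = 1.9254 m/s².

1.925 m/s²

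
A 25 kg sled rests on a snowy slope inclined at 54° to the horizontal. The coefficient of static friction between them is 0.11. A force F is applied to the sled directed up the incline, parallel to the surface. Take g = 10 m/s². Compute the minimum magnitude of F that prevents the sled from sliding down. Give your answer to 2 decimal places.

The normal force is N = mg cos 54° = 146.946 N. With F at its minimum the sled is on the verge of sliding down, so static friction is at its maximum μ_s N = 0.11 × 146.946 = 16.164 N and acts up the slope.
Equilibrium along the incline: F + μ_s N = mg sin 54°, so F = 202.254 − 16.164 = 186.090 N.

186.09 N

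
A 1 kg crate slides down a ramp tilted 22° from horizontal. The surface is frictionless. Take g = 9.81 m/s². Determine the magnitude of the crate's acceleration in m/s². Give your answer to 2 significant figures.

3.7 m/s²

Resolving the weight along the incline: the component pulling the crate down the slope is mg sin 22° = 1 × 9.81 × 0.3746 = 3.675 N, and the normal force is N = mg cos 22° = 1 × 9.81 × 0.9272 = 9.096 N.
With no friction the net force along the incline is 3.675 N, so a = g sin 22° = 3.675 / 1 = 3.6750 m/s².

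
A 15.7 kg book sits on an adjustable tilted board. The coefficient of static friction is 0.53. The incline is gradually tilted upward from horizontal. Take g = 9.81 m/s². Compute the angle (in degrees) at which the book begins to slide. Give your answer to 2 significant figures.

At the threshold of sliding, static friction is at its maximum μ_s N and exactly balances the weight component along the incline: mg sin θ = μ_s mg cos θ.
Hence tan θ = μ_s = 0.53, so θ = arctan(0.53) = 27.9236°.

28°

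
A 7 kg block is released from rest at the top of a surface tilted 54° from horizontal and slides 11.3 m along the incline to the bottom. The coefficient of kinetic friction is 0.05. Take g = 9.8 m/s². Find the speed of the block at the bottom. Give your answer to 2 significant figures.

13 m/s

The weight component along the incline is mg sin 54° = 55.499 N and the normal force is N = mg cos 54° = 40.322 N.
Friction up the slope is f = μN = 0.05 × 40.322 = 2.016 N, so the net downslope force is 55.499 − 2.016 = 53.483 N and a = 53.483 / 7 = 7.6404 m/s².
Starting from rest over a distance of 11.3 m, v² = 2aL = 2 × 7.6404 × 11.3 = 172.6730, so v = 13.1405 m/s.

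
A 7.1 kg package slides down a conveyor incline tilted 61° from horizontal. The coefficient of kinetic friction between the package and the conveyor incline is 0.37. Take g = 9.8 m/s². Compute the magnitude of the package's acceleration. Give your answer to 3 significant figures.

6.81 m/s²

Resolving the weight along the incline: the component pulling the package down the slope is mg sin 61° = 7.1 × 9.8 × 0.8746 = 60.855 N, and the normal force is N = mg cos 61° = 7.1 × 9.8 × 0.4848 = 33.732 N.
Kinetic friction acts up the slope with magnitude f = μN = 0.37 × 33.732 = 12.481 N.
Net force along the incline is 60.855 − 12.481 = 48.374 N, so a = 48.374 / 7.1 = 6.8132 m/s².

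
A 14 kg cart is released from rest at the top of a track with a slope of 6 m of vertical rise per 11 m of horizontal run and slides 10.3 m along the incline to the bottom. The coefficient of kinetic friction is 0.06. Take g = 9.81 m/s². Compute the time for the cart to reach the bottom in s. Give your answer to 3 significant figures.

The weight component along the incline is mg sin 28.61° = 65.766 N and the normal force is N = mg cos 28.61° = 120.570 N.
Friction up the slope is f = μN = 0.06 × 120.570 = 7.234 N, so the net downslope force is 65.766 − 7.234 = 58.532 N and a = 58.532 / 14 = 4.1809 m/s².
Starting from rest, L = ½at², so t = √(2L/a) = √(2 × 10.3 / 4.1809) = 2.2197 s.

2.22 s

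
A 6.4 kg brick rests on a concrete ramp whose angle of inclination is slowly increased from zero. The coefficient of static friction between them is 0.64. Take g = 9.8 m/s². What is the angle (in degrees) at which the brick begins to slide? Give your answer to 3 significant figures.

At the threshold of sliding, static friction is at its maximum μ_s N and exactly balances the weight component along the incline: mg sin θ = μ_s mg cos θ.
Hence tan θ = μ_s = 0.64, so θ = arctan(0.64) = 32.6192°.

32.6°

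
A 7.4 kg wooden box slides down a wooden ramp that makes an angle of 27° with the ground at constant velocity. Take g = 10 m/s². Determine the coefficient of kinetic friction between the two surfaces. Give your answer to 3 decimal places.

At constant velocity the net force along the incline is zero: mg sin 27° = μ mg cos 27°.
So μ = tan 27° = 0.4540 / 0.8910 = 0.5095.

0.510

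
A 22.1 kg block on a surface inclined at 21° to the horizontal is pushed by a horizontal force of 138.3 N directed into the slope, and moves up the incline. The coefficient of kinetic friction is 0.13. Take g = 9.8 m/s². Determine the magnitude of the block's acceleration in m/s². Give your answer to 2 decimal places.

The horizontal push has components F cos 21° = 138.3 × 0.9336 = 129.117 N up the incline and F sin 21° = 138.3 × 0.3584 = 49.567 N pressing into the surface.
The normal force is therefore N = mg cos 21° + F sin 21° = 202.199 + 49.567 = 251.766 N, and kinetic friction down the slope is μN = 0.13 × 251.766 = 32.730 N.
Along the incline: F cos 21° − mg sin 21° − μN = ma, so 129.117 − 77.622 − 32.730 = 22.1 a, giving a = 0.8491 m/s².

0.85 m/s²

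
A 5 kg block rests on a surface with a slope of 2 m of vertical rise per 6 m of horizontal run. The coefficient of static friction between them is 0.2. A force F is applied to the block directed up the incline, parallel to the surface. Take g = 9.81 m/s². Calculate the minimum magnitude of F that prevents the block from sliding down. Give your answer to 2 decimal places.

6.20 N

The normal force is N = mg cos 18.43° = 46.533 N. With F at its minimum the block is on the verge of sliding down, so static friction is at its maximum μ_s N = 0.2 × 46.533 = 9.307 N and acts up the slope.
Equilibrium along the incline: F + μ_s N = mg sin 18.43°, so F = 15.511 − 9.307 = 6.204 N.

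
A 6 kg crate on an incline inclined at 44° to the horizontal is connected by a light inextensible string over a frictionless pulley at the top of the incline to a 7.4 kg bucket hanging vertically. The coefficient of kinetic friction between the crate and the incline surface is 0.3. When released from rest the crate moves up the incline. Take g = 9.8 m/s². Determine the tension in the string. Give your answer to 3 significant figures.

For the crate on the incline: the weight component along the slope is m₁g sin 44° = 6 × 9.8 × 0.6947 = 40.848 N and the normal force is N = m₁g cos 44° = 42.297 N.
Kinetic friction opposes the crate's motion up the incline: f = μN = 0.3 × 42.297 = 12.689 N acting down the slope.
Newton's second law for the crate (up-slope positive): T − 40.848 − 12.689 = 6 a. For the hanging bucket (downward positive): 7.4 × 9.8 − T = 7.4 a.
Adding the two equations eliminates T: 18.983 = 13.4 a, so a = 1.4166 m/s².
Then from the hanging bucket's equation, T = 7.4 × (9.8 − 1.4166) = 62.037 N.

62.0 N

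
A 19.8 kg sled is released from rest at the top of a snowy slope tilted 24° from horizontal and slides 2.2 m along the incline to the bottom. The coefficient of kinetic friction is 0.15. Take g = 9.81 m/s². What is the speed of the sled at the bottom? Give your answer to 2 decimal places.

The weight component along the incline is mg sin 24° = 79.004 N and the normal force is N = mg cos 24° = 177.445 N.
Friction up the slope is f = μN = 0.15 × 177.445 = 26.617 N, so the net downslope force is 79.004 − 26.617 = 52.387 N and a = 52.387 / 19.8 = 2.6458 m/s².
Starting from rest over a distance of 2.2 m, v² = 2aL = 2 × 2.6458 × 2.2 = 11.6415, so v = 3.4120 m/s.

3.41 m/s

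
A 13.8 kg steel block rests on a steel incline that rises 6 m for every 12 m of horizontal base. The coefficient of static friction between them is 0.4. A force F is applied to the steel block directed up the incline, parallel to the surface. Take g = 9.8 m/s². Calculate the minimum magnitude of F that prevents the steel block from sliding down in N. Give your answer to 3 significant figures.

The normal force is N = mg cos 26.57° = 120.962 N. With F at its minimum the steel block is on the verge of sliding down, so static friction is at its maximum μ_s N = 0.4 × 120.962 = 48.385 N and acts up the slope.
Equilibrium along the incline: F + μ_s N = mg sin 26.57°, so F = 60.481 − 48.385 = 12.096 N.

12.1 N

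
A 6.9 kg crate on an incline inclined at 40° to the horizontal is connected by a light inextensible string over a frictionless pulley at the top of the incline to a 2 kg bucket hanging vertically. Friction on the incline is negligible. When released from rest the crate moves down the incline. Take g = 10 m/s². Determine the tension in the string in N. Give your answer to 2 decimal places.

For the crate on the incline: the weight component along the slope is m₁g sin 40° = 6.9 × 10 × 0.6428 = 44.353 N and the normal force is N = m₁g cos 40° = 52.857 N.
Newton's second law for the crate (down-slope positive): 44.353 − T = 6.9 a. For the hanging bucket (upward positive): T − 2 × 10 = 2 a.
Adding the two equations eliminates T: 24.353 = 8.9 a, so a = 2.7363 m/s².
Then from the hanging bucket's equation, T = 2 × (10 + 2.7363) = 25.473 N.

25.47 N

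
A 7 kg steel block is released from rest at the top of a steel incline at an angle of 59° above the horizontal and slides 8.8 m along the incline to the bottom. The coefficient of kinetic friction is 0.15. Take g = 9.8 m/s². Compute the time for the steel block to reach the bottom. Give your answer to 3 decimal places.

1.517 s

The weight component along the incline is mg sin 59° = 58.802 N and the normal force is N = mg cos 59° = 35.332 N.
Friction up the slope is f = μN = 0.15 × 35.332 = 5.300 N, so the net downslope force is 58.802 − 5.300 = 53.502 N and a = 53.502 / 7 = 7.6431 m/s².
Starting from rest, L = ½at², so t = √(2L/a) = √(2 × 8.8 / 7.6431) = 1.5175 s.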